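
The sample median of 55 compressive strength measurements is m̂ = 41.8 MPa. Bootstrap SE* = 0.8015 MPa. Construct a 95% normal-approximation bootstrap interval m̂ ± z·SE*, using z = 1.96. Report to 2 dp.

(40.23, 43.37)

Margin = 1.96 × 0.8015 = 1.571
Interval: 41.8 ± 1.571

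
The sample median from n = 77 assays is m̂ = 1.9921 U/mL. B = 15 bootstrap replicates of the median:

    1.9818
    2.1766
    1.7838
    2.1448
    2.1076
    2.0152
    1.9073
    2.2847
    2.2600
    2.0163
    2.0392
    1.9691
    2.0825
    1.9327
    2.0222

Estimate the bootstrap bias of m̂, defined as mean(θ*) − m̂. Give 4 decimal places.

mean(θ*) = (1.9818 + 2.1766 + 1.7838 + 2.1448 + 2.1076 + 2.0152 + 1.9073 + 2.2847 + 2.2600 + 2.0163 + 2.0392 + 1.9691 + 2.0825 + 1.9327 + 2.0222) / 15 = 2.048253
bias = 2.048253 − 1.9921

bias = +0.0562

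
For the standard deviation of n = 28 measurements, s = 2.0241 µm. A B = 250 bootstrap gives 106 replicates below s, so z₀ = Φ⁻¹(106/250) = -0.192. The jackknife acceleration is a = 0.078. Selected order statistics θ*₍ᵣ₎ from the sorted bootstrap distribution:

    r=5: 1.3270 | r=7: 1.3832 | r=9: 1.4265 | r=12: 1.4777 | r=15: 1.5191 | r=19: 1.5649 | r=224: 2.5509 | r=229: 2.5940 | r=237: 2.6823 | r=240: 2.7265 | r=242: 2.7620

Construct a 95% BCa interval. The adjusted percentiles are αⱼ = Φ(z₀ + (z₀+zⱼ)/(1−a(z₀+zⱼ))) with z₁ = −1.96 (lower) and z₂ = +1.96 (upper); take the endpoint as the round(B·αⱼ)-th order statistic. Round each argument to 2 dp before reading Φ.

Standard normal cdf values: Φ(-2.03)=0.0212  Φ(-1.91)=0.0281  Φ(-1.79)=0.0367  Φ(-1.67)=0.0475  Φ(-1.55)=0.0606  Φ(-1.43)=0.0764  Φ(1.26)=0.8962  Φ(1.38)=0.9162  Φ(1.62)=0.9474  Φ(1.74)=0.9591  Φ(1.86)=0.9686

Lower: z₀ + z₁ = -0.192 + (-1.960) = -2.152; 1 − a(z₀+z₁) = 1 − (0.078)(-2.152) = 1.1679; argument = -0.192 + (-2.152)/1.1679 = -2.0347 → -2.03.
α₁ = Φ(-2.03) = 0.0212; rank = round(250 × 0.0212) = 5; θ*₍5₎ = 1.3270.
Upper: z₀ + z₂ = 1.768; 1 − a(z₀+z₂) = 0.8621; argument = 1.8588 → 1.86; α₂ = 0.9686; rank = 242; θ*₍242₎ = 2.7620.

(1.3270, 2.7620)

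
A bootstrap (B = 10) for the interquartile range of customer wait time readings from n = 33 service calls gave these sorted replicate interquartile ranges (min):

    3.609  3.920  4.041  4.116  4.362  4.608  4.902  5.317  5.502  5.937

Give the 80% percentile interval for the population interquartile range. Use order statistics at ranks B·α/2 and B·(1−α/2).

(3.609, 5.502)

α = 0.20; lower rank = 10 × 0.100 = 1; upper rank = 10 × 0.900 = 9.
The 1st smallest replicate is 3.609; the 9th is 5.502.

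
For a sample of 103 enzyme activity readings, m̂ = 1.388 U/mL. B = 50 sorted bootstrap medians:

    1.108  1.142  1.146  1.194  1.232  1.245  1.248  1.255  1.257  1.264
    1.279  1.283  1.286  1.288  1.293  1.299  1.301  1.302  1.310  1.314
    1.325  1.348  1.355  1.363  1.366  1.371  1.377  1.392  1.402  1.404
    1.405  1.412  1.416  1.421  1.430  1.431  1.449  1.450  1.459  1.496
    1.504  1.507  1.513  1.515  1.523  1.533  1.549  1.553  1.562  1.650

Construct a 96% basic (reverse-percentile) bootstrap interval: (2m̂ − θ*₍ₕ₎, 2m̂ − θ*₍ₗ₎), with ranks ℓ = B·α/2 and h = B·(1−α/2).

(1.214, 1.668)

Percentile endpoints at ranks 1 and 49: θ*₍1₎ = 1.108, θ*₍49₎ = 1.562.
Basic interval reflects these around m̂:
  lower = 2 × 1.388 − 1.562 = 1.214
  upper = 2 × 1.388 − 1.108 = 1.668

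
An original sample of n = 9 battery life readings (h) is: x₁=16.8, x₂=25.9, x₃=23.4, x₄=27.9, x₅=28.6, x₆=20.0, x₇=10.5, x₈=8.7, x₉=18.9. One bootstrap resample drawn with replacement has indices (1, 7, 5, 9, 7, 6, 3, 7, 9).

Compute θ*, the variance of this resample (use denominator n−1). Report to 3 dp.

Resample values: 16.8, 10.5, 28.6, 18.9, 10.5, 20.0, 23.4, 10.5, 18.9.
Mean = 17.5667; sum of squared deviations = 315.6400
s² = 315.6400 / 8 = 39.4550

θ* = 39.455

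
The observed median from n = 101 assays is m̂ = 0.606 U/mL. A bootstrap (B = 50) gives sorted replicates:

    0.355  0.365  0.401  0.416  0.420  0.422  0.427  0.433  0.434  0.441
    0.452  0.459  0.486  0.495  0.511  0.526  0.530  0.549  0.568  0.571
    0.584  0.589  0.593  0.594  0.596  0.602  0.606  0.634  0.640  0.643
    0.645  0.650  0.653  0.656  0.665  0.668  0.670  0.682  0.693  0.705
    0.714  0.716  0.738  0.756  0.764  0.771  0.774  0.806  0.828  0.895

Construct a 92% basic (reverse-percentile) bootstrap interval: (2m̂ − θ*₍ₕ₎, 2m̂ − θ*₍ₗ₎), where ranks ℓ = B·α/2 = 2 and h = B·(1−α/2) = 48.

(0.406, 0.847)

Percentile endpoints at ranks 2 and 48: θ*₍2₎ = 0.365, θ*₍48₎ = 0.806.
Basic interval reflects these around m̂:
  lower = 2 × 0.606 − 0.806 = 0.406
  upper = 2 × 0.606 − 0.365 = 0.847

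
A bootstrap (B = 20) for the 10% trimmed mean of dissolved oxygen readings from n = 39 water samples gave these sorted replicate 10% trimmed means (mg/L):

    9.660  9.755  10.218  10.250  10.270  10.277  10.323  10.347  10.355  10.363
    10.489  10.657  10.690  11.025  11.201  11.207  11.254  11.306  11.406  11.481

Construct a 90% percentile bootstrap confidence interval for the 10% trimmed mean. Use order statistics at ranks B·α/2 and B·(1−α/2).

(9.660, 11.406)

α = 0.10; lower rank = 20 × 0.050 = 1; upper rank = 20 × 0.950 = 19.
The 1st smallest replicate is 9.660; the 19th is 11.406.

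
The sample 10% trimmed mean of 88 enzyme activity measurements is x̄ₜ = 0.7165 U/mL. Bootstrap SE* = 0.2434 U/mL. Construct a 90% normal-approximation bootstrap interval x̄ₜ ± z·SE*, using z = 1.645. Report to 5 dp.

(0.31611, 1.11689)

Margin = 1.645 × 0.2434 = 0.400393
Interval: 0.7165 ± 0.400393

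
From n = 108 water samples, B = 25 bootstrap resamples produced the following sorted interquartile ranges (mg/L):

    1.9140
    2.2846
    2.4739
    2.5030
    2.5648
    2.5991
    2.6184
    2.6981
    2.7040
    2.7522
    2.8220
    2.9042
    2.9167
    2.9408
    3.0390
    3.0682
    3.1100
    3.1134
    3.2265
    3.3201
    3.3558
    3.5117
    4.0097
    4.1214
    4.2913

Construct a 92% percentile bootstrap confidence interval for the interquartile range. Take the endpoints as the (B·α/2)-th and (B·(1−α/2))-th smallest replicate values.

α = 0.08; lower rank = 25 × 0.040 = 1; upper rank = 25 × 0.960 = 24.
The 1st smallest replicate is 1.9140; the 24th is 4.1214.

(1.9140, 4.1214)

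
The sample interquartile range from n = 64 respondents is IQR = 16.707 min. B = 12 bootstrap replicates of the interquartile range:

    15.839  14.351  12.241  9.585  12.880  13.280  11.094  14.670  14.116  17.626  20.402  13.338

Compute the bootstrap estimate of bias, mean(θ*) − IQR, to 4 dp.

bias = −2.5885

mean(θ*) = (15.839 + 14.351 + 12.241 + 9.585 + 12.880 + 13.280 + 11.094 + 14.670 + 14.116 + 17.626 + 20.402 + 13.338) / 12 = 14.11850
bias = 14.11850 − 16.707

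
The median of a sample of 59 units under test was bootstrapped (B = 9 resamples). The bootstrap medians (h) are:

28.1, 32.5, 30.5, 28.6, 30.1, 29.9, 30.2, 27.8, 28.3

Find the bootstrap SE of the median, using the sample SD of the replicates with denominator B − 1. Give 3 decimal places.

SE* = 1.503

Bootstrap SE is the standard deviation of the 9 replicate medians.
Mean of replicates: (28.1 + 32.5 + 30.5 + 28.6 + 30.1 + 29.9 + 30.2 + 27.8 + 28.3) / 9 = 266.0000 / 9 = 29.5556
Sum of squared deviations: (−1.4556)² + (+2.9444)² + (+0.9444)² + (−0.9556)² + (+0.5444)² + (+0.3444)² + (+0.6444)² + (−1.7556)² + (−1.2556)² = 18.0822
Variance = 18.0822 / 8 = 2.2603
SE* = √2.2603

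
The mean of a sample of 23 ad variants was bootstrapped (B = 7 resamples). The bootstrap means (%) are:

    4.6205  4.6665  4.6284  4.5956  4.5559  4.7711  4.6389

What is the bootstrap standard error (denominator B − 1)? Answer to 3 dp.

SE* = 0.068

Bootstrap SE is the standard deviation of the 7 replicate means.
Mean of replicates: (4.6205 + 4.6665 + 4.6284 + 4.5956 + 4.5559 + 4.7711 + 4.6389) / 7 = 32.47690 / 7 = 4.63956
Sum of squared deviations: (−0.01906)² + (+0.02694)² + (−0.01116)² + (−0.04396)² + (−0.08366)² + (+0.13154)² + (−0.00066)² = 0.02745
Variance = 0.02745 / 6 = 0.00457
SE* = √0.00457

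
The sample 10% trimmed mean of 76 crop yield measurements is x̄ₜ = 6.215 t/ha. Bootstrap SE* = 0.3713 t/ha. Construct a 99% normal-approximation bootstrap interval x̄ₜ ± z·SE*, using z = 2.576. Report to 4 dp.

Margin = 2.576 × 0.3713 = 0.95647
Interval: 6.215 ± 0.95647

(5.2585, 7.1715)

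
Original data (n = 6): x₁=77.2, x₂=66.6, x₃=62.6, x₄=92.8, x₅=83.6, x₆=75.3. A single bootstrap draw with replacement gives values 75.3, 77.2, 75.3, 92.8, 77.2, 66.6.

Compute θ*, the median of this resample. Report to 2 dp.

Sorted: 66.6, 75.3, 75.3, 77.2, 77.2, 92.8
Median = average of the two middle values = 76.25

θ* = 76.25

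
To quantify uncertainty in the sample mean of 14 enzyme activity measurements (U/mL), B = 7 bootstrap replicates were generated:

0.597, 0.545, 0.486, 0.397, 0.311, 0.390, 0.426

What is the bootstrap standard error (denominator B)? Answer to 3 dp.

SE* = 0.091

Bootstrap SE is the standard deviation of the 7 replicate means.
Mean of replicates: (0.597 + 0.545 + 0.486 + 0.397 + 0.311 + 0.390 + 0.426) / 7 = 3.1520 / 7 = 0.4503
Sum of squared deviations: (+0.1467)² + (+0.0947)² + (+0.0357)² + (−0.0533)² + (−0.1393)² + (−0.0603)² + (−0.0243)² = 0.0582
Variance = 0.0582 / 7 = 0.0083
SE* = √0.0083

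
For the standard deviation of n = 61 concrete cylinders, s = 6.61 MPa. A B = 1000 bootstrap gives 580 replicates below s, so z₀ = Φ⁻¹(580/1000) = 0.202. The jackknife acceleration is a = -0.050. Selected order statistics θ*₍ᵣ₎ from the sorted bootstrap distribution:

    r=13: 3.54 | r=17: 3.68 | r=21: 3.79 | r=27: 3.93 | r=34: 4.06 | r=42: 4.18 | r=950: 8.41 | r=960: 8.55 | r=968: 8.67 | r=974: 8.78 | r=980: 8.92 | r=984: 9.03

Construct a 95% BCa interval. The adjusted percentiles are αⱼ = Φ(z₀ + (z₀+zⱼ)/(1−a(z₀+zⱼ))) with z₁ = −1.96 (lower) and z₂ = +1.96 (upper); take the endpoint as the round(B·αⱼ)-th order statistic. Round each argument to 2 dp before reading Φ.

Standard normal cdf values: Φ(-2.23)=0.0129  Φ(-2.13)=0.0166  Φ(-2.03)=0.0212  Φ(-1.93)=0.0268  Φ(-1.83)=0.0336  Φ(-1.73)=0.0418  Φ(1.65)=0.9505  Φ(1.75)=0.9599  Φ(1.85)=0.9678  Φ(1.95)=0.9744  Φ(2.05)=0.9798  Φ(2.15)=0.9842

(4.18, 9.03)

Lower: z₀ + z₁ = 0.202 + (-1.960) = -1.758; 1 − a(z₀+z₁) = 1 − (-0.050)(-1.758) = 0.9121; argument = 0.202 + (-1.758)/0.9121 = -1.7254 → -1.73.
α₁ = Φ(-1.73) = 0.0418; rank = round(1000 × 0.0418) = 42; θ*₍42₎ = 4.18.
Upper: z₀ + z₂ = 2.162; 1 − a(z₀+z₂) = 1.1081; argument = 2.1531 → 2.15; α₂ = 0.9842; rank = 984; θ*₍984₎ = 9.03.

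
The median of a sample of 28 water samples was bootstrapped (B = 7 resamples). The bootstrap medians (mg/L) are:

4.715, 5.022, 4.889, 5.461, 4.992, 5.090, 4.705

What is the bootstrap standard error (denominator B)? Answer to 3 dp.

SE* = 0.239

Bootstrap SE is the standard deviation of the 7 replicate medians.
Mean of replicates: (4.715 + 5.022 + 4.889 + 5.461 + 4.992 + 5.090 + 4.705) / 7 = 34.8740 / 7 = 4.9820
Sum of squared deviations: (−0.2670)² + (+0.0400)² + (−0.0930)² + (+0.4790)² + (+0.0100)² + (+0.1080)² + (−0.2770)² = 0.3995
Variance = 0.3995 / 7 = 0.0571
SE* = √0.0571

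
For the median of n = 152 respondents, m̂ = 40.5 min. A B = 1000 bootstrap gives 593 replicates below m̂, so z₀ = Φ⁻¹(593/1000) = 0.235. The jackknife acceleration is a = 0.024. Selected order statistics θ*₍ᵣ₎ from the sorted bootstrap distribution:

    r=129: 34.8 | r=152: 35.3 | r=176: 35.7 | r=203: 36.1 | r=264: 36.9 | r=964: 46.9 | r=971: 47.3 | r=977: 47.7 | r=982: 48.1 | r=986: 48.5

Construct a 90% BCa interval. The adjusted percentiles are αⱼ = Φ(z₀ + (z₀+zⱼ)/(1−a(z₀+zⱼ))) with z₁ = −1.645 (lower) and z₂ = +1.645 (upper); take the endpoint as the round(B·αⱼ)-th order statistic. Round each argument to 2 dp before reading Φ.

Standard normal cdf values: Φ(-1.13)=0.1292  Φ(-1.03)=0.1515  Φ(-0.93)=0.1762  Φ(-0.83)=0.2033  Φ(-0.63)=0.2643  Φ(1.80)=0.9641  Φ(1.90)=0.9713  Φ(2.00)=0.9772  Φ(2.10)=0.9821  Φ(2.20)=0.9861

(34.8, 48.5)

Lower: z₀ + z₁ = 0.235 + (-1.645) = -1.410; 1 − a(z₀+z₁) = 1 − (0.024)(-1.410) = 1.0338; argument = 0.235 + (-1.410)/1.0338 = -1.1288 → -1.13.
α₁ = Φ(-1.13) = 0.1292; rank = round(1000 × 0.1292) = 129; θ*₍129₎ = 34.8.
Upper: z₀ + z₂ = 1.880; 1 − a(z₀+z₂) = 0.9549; argument = 2.2038 → 2.20; α₂ = 0.9861; rank = 986; θ*₍986₎ = 48.5.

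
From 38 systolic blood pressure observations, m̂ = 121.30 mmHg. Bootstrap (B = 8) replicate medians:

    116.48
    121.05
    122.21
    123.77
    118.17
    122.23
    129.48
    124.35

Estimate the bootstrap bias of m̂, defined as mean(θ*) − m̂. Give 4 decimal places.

mean(θ*) = (116.48 + 121.05 + 122.21 + 123.77 + 118.17 + 122.23 + 129.48 + 124.35) / 8 = 122.21750
bias = 122.21750 − 121.30

bias = +0.9175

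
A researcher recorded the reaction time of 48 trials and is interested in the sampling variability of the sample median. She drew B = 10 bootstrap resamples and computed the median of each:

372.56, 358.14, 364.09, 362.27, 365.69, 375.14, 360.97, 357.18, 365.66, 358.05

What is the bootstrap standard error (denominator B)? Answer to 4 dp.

SE* = 5.7569

Bootstrap SE is the standard deviation of the 10 replicate medians.
Mean of replicates: (372.56 + 358.14 + 364.09 + 362.27 + 365.69 + 375.14 + 360.97 + 357.18 + 365.66 + 358.05) / 10 = 3639.75000 / 10 = 363.97500
Sum of squared deviations: (+8.58500)² + (−5.83500)² + (+0.11500)² + (−1.70500)² + (+1.71500)² + (+11.16500)² + (−3.00500)² + (−6.79500)² + (+1.68500)² + (−5.92500)² = 331.41505
Variance = 331.41505 / 10 = 33.14150
SE* = √33.14150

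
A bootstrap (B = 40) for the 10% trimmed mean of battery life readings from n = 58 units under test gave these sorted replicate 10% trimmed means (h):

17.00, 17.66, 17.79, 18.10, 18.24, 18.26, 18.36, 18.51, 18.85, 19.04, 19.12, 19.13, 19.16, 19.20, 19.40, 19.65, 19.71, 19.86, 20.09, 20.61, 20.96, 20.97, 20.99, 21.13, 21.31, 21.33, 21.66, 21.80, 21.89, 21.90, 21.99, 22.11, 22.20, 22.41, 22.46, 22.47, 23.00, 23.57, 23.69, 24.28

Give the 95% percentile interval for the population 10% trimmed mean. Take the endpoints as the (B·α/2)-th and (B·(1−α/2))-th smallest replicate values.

(17.00, 23.69)

α = 0.05; lower rank = 40 × 0.025 = 1; upper rank = 40 × 0.975 = 39.
The 1st smallest replicate is 17.00; the 39th is 23.69.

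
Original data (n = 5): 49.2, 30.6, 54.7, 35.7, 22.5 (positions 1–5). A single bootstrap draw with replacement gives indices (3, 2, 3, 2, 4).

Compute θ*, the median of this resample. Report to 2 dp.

Resample values: 54.7, 30.6, 54.7, 30.6, 35.7.
Sorted: 30.6, 30.6, 35.7, 54.7, 54.7
Median = middle value = 35.70

θ* = 35.70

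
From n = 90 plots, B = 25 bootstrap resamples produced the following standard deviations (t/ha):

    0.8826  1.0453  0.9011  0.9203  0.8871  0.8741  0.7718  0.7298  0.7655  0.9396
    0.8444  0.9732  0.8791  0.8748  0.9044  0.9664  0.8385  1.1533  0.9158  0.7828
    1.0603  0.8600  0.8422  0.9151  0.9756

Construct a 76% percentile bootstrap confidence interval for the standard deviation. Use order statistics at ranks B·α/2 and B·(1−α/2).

(0.7718, 0.9756)

Sorted replicates: 0.7298, 0.7655, 0.7718, 0.7828, 0.8385, 0.8422, 0.8444, 0.8600, 0.8741, 0.8748, 0.8791, 0.8826, 0.8871, 0.9011, 0.9044, 0.9151, 0.9158, 0.9203, 0.9396, 0.9664, 0.9732, 0.9756, 1.0453, 1.0603, 1.1533
α = 0.24; lower rank = 25 × 0.120 = 3; upper rank = 25 × 0.880 = 22.
The 3rd smallest replicate is 0.7718; the 22nd is 0.9756.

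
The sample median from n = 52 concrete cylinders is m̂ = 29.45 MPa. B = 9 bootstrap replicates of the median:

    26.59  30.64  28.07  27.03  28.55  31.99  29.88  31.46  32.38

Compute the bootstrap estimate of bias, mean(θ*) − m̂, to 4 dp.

bias = +0.1711

mean(θ*) = (26.59 + 30.64 + 28.07 + 27.03 + 28.55 + 31.99 + 29.88 + 31.46 + 32.38) / 9 = 29.62111
bias = 29.62111 − 29.45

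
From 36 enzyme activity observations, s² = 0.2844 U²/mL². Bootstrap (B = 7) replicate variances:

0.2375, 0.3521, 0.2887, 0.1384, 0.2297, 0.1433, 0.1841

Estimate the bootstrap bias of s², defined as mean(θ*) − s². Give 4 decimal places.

mean(θ*) = (0.2375 + 0.3521 + 0.2887 + 0.1384 + 0.2297 + 0.1433 + 0.1841) / 7 = 0.22483
bias = 0.22483 − 0.2844

bias = −0.0596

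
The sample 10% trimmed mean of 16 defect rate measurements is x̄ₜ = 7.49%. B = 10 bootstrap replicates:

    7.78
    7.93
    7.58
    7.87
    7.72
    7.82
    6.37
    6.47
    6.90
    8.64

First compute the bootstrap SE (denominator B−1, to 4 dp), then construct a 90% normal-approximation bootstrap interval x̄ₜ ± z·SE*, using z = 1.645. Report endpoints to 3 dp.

Mean of replicates = 7.5080; sum of squared deviations = 4.5542; SE* = √(4.5542/9) = 0.7113
Margin = 1.645 × 0.7113 = 1.1701
Interval: 7.49 ± 1.1701

(6.320, 8.660)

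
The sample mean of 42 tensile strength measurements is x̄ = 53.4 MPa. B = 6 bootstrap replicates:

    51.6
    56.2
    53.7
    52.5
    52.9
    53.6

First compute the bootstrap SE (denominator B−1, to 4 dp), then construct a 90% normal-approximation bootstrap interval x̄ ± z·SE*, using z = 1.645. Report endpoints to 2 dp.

(50.82, 55.98)

Mean of replicates = 53.4167; sum of squared deviations = 12.2683; SE* = √(12.2683/5) = 1.5664
Margin = 1.645 × 1.5664 = 2.577
Interval: 53.4 ± 2.577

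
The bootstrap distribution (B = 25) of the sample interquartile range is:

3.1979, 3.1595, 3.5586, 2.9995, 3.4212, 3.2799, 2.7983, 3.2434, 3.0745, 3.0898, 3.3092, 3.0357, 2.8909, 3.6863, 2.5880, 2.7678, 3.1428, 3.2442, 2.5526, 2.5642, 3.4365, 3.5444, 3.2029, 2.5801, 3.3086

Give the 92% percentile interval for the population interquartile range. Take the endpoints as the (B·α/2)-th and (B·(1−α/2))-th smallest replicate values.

(2.5526, 3.5586)

Sorted replicates: 2.5526, 2.5642, 2.5801, 2.5880, 2.7678, 2.7983, 2.8909, 2.9995, 3.0357, 3.0745, 3.0898, 3.1428, 3.1595, 3.1979, 3.2029, 3.2434, 3.2442, 3.2799, 3.3086, 3.3092, 3.4212, 3.4365, 3.5444, 3.5586, 3.6863
α = 0.08; lower rank = 25 × 0.040 = 1; upper rank = 25 × 0.960 = 24.
The 1st smallest replicate is 2.5526; the 24th is 3.5586.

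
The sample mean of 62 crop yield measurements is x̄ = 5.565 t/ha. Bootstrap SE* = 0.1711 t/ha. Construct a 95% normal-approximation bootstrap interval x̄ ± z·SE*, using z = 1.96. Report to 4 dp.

Margin = 1.96 × 0.1711 = 0.33536
Interval: 5.565 ± 0.33536

(5.2296, 5.9004)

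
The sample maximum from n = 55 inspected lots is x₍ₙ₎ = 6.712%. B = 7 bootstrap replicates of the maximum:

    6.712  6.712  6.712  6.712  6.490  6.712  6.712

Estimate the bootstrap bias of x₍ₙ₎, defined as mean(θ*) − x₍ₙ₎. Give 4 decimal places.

mean(θ*) = (6.712 + 6.712 + 6.712 + 6.712 + 6.490 + 6.712 + 6.712) / 7 = 6.68029
bias = 6.68029 − 6.712

bias = −0.0317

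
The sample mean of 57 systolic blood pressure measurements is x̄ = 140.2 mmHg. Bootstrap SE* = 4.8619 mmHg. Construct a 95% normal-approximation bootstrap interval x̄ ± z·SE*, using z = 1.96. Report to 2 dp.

Margin = 1.96 × 4.8619 = 9.529
Interval: 140.2 ± 9.529

(130.67, 149.73)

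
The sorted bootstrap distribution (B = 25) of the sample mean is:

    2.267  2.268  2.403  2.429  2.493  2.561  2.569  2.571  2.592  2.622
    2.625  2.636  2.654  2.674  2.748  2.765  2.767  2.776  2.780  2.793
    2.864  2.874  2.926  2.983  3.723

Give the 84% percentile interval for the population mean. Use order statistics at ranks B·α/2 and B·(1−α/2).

(2.268, 2.926)

α = 0.16; lower rank = 25 × 0.080 = 2; upper rank = 25 × 0.920 = 23.
The 2nd smallest replicate is 2.268; the 23rd is 2.926.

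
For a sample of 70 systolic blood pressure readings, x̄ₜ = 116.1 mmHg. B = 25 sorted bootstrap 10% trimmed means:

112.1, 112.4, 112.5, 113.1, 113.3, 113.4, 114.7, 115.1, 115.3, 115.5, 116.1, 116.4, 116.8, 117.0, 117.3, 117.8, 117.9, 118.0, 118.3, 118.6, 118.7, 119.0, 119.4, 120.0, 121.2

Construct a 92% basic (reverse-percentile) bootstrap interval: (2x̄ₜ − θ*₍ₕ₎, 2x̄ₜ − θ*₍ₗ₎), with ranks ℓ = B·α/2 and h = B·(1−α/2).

(112.2, 120.1)

Percentile endpoints at ranks 1 and 24: θ*₍1₎ = 112.1, θ*₍24₎ = 120.0.
Basic interval reflects these around x̄ₜ:
  lower = 2 × 116.1 − 120.0 = 112.2
  upper = 2 × 116.1 − 112.1 = 120.1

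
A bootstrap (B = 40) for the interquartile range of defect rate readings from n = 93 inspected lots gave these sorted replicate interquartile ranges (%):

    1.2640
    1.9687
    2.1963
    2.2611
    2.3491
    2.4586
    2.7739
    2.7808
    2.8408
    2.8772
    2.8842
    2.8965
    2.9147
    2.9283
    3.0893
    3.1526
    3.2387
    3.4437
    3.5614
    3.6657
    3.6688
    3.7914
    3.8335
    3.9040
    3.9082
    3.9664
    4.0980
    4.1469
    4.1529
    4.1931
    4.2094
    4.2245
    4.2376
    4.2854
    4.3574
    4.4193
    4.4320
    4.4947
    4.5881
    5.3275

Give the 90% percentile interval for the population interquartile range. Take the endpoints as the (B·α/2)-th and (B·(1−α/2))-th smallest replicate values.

α = 0.10; lower rank = 40 × 0.050 = 2; upper rank = 40 × 0.950 = 38.
The 2nd smallest replicate is 1.9687; the 38th is 4.4947.

(1.9687, 4.4947)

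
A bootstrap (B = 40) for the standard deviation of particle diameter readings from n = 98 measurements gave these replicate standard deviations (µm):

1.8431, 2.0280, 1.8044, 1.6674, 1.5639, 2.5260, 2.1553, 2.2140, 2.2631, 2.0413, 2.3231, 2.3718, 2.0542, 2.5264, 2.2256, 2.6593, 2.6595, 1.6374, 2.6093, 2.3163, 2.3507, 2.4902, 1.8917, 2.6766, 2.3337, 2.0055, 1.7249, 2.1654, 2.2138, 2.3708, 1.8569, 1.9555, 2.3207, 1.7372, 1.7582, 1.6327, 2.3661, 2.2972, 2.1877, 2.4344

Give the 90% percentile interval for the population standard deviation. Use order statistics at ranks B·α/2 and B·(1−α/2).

(1.6327, 2.6593)

Sorted replicates: 1.5639, 1.6327, 1.6374, 1.6674, 1.7249, 1.7372, 1.7582, 1.8044, 1.8431, 1.8569, 1.8917, 1.9555, 2.0055, 2.0280, 2.0413, 2.0542, 2.1553, 2.1654, 2.1877, 2.2138, 2.2140, 2.2256, 2.2631, 2.2972, 2.3163, 2.3207, 2.3231, 2.3337, 2.3507, 2.3661, 2.3708, 2.3718, 2.4344, 2.4902, 2.5260, 2.5264, 2.6093, 2.6593, 2.6595, 2.6766
α = 0.10; lower rank = 40 × 0.050 = 2; upper rank = 40 × 0.950 = 38.
The 2nd smallest replicate is 1.6327; the 38th is 2.6593.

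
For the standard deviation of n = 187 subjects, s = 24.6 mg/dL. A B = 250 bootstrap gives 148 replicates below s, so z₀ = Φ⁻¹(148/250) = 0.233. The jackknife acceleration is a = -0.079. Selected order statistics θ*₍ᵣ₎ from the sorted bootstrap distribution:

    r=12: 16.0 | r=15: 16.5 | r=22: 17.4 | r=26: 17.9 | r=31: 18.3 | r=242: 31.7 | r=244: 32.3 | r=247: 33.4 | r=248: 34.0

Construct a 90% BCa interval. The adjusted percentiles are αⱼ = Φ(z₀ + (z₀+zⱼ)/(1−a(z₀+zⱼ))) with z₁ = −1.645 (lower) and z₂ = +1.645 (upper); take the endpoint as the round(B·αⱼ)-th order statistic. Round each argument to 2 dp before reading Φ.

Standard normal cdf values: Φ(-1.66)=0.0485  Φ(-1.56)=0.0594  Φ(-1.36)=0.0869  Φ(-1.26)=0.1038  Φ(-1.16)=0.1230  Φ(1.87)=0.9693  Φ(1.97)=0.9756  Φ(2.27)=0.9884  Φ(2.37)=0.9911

Lower: z₀ + z₁ = 0.233 + (-1.645) = -1.412; 1 − a(z₀+z₁) = 1 − (-0.079)(-1.412) = 0.8885; argument = 0.233 + (-1.412)/0.8885 = -1.3563 → -1.36.
α₁ = Φ(-1.36) = 0.0869; rank = round(250 × 0.0869) = 22; θ*₍22₎ = 17.4.
Upper: z₀ + z₂ = 1.878; 1 − a(z₀+z₂) = 1.1484; argument = 1.8684 → 1.87; α₂ = 0.9693; rank = 242; θ*₍242₎ = 31.7.

(17.4, 31.7)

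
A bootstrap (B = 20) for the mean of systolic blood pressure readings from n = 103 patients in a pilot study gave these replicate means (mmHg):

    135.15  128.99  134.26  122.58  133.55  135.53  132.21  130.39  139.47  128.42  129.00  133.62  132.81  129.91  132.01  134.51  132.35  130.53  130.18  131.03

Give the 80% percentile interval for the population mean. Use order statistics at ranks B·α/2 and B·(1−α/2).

(128.42, 135.15)

Sorted replicates: 122.58, 128.42, 128.99, 129.00, 129.91, 130.18, 130.39, 130.53, 131.03, 132.01, 132.21, 132.35, 132.81, 133.55, 133.62, 134.26, 134.51, 135.15, 135.53, 139.47
α = 0.20; lower rank = 20 × 0.100 = 2; upper rank = 20 × 0.900 = 18.
The 2nd smallest replicate is 128.42; the 18th is 135.15.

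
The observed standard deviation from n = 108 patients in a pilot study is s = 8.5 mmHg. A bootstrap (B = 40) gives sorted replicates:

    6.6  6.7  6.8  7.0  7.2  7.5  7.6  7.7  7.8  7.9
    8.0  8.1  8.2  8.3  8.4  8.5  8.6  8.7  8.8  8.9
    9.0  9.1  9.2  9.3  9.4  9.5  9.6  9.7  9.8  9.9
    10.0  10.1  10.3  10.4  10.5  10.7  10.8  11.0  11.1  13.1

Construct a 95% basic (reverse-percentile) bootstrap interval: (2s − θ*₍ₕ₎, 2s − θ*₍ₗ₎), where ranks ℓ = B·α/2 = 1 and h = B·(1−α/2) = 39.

(5.9, 10.4)

Percentile endpoints at ranks 1 and 39: θ*₍1₎ = 6.6, θ*₍39₎ = 11.1.
Basic interval reflects these around s:
  lower = 2 × 8.5 − 11.1 = 5.9
  upper = 2 × 8.5 − 6.6 = 10.4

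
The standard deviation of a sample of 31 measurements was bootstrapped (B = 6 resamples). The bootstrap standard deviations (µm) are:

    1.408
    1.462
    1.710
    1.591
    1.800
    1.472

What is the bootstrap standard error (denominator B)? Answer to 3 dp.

Bootstrap SE is the standard deviation of the 6 replicate standard deviations.
Mean of replicates: (1.408 + 1.462 + 1.710 + 1.591 + 1.800 + 1.472) / 6 = 9.4430 / 6 = 1.5738
Sum of squared deviations: (−0.1658)² + (−0.1118)² + (+0.1362)² + (+0.0172)² + (+0.2262)² + (−0.1018)² = 0.1204
Variance = 0.1204 / 6 = 0.0201
SE* = √0.0201

SE* = 0.142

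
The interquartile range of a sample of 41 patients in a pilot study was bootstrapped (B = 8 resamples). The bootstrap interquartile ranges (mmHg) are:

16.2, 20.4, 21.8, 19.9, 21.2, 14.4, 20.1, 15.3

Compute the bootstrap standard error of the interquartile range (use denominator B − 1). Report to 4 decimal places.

Bootstrap SE is the standard deviation of the 8 replicate interquartile ranges.
Mean of replicates: (16.2 + 20.4 + 21.8 + 19.9 + 21.2 + 14.4 + 20.1 + 15.3) / 8 = 149.30000 / 8 = 18.66250
Sum of squared deviations: (−2.46250)² + (+1.73750)² + (+3.13750)² + (+1.23750)² + (+2.53750)² + (−4.26250)² + (+1.43750)² + (−3.36250)² = 58.43875
Variance = 58.43875 / 7 = 8.34839
SE* = √8.34839

SE* = 2.8894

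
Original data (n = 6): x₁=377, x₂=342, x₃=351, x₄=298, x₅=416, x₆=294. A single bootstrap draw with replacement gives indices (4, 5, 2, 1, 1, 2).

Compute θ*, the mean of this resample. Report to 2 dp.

Resample values: 298, 416, 342, 377, 377, 342.
Mean = (298 + 416 + 342 + 377 + 377 + 342) / 6 = 2152.0 / 6 = 358.67

θ* = 358.67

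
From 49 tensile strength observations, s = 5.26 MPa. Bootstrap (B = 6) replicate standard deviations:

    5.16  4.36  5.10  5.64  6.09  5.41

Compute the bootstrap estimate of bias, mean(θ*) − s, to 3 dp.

bias = +0.033

mean(θ*) = (5.16 + 4.36 + 5.10 + 5.64 + 6.09 + 5.41) / 6 = 5.2933
bias = 5.2933 − 5.26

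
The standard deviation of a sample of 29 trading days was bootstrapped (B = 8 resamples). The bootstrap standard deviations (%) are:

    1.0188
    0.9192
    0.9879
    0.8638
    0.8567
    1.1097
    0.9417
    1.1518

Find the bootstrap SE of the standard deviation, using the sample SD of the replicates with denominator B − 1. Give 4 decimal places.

SE* = 0.1081

Bootstrap SE is the standard deviation of the 8 replicate standard deviations.
Mean of replicates: (1.0188 + 0.9192 + 0.9879 + 0.8638 + 0.8567 + 1.1097 + 0.9417 + 1.1518) / 8 = 7.84960 / 8 = 0.98120
Sum of squared deviations: (+0.03760)² + (−0.06200)² + (+0.00670)² + (−0.11740)² + (−0.12450)² + (+0.12850)² + (−0.03950)² + (+0.17060)² = 0.08176
Variance = 0.08176 / 7 = 0.01168
SE* = √0.01168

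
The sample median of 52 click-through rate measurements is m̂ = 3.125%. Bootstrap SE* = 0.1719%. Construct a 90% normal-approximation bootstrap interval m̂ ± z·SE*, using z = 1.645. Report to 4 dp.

Margin = 1.645 × 0.1719 = 0.28278
Interval: 3.125 ± 0.28278

(2.8422, 3.4078)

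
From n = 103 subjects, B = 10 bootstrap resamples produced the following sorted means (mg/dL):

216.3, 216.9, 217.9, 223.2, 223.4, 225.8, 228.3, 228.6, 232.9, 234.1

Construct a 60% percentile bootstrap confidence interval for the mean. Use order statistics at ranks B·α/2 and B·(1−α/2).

(216.9, 228.6)

α = 0.40; lower rank = 10 × 0.200 = 2; upper rank = 10 × 0.800 = 8.
The 2nd smallest replicate is 216.9; the 8th is 228.6.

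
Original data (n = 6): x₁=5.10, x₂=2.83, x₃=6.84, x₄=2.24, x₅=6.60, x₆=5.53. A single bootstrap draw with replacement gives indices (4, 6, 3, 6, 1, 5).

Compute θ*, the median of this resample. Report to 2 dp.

Resample values: 2.24, 5.53, 6.84, 5.53, 5.10, 6.60.
Sorted: 2.24, 5.10, 5.53, 5.53, 6.60, 6.84
Median = average of the two middle values = 5.53

θ* = 5.53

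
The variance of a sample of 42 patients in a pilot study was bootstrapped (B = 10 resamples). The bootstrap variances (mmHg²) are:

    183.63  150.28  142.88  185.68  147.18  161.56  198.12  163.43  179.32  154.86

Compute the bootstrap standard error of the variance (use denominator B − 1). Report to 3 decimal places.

SE* = 18.823

Bootstrap SE is the standard deviation of the 10 replicate variances.
Mean of replicates: (183.63 + 150.28 + 142.88 + 185.68 + 147.18 + 161.56 + 198.12 + 163.43 + 179.32 + 154.86) / 10 = 1666.9400 / 10 = 166.6940
Sum of squared deviations: (+16.9360)² + (−16.4140)² + (−23.8140)² + (+18.9860)² + (−19.5140)² + (−5.1340)² + (+31.4260)² + (−3.2640)² + (+12.6260)² + (−11.8340)² = 3188.6830
Variance = 3188.6830 / 9 = 354.2981
SE* = √354.2981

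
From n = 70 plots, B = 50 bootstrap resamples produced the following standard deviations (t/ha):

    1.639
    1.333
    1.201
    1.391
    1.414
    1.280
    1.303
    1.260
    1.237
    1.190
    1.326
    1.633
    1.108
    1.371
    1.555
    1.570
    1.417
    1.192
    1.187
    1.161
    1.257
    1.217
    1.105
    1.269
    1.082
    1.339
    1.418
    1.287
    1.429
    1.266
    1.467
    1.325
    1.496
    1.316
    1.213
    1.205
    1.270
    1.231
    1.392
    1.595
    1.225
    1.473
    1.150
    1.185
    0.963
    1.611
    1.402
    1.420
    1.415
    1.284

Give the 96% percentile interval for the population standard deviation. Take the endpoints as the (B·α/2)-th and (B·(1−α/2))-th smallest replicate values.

(0.963, 1.633)

Sorted replicates: 0.963, 1.082, 1.105, 1.108, 1.150, 1.161, 1.185, 1.187, 1.190, 1.192, 1.201, 1.205, 1.213, 1.217, 1.225, 1.231, 1.237, 1.257, 1.260, 1.266, 1.269, 1.270, 1.280, 1.284, 1.287, 1.303, 1.316, 1.325, 1.326, 1.333, 1.339, 1.371, 1.391, 1.392, 1.402, 1.414, 1.415, 1.417, 1.418, 1.420, 1.429, 1.467, 1.473, 1.496, 1.555, 1.570, 1.595, 1.611, 1.633, 1.639
α = 0.04; lower rank = 50 × 0.020 = 1; upper rank = 50 × 0.980 = 49.
The 1st smallest replicate is 0.963; the 49th is 1.633.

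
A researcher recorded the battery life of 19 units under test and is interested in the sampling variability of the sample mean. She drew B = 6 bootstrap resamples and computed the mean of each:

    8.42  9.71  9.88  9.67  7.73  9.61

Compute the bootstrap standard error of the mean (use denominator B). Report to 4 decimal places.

SE* = 0.8037

Bootstrap SE is the standard deviation of the 6 replicate means.
Mean of replicates: (8.42 + 9.71 + 9.88 + 9.67 + 7.73 + 9.61) / 6 = 55.02000 / 6 = 9.17000
Sum of squared deviations: (−0.75000)² + (+0.54000)² + (+0.71000)² + (+0.50000)² + (−1.44000)² + (+0.44000)² = 3.87540
Variance = 3.87540 / 6 = 0.64590
SE* = √0.64590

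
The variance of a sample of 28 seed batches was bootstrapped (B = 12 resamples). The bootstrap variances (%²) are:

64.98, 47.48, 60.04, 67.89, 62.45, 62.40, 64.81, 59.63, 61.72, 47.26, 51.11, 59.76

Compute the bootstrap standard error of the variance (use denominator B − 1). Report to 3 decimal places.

Bootstrap SE is the standard deviation of the 12 replicate variances.
Mean of replicates: (64.98 + 47.48 + 60.04 + 67.89 + 62.45 + 62.40 + 64.81 + 59.63 + 61.72 + 47.26 + 51.11 + 59.76) / 12 = 709.5300 / 12 = 59.1275
Sum of squared deviations: (+5.8525)² + (−11.6475)² + (+0.9125)² + (+8.7625)² + (+3.3225)² + (+3.2725)² + (+5.6825)² + (+0.5025)² + (+2.5925)² + (−11.8675)² + (−8.0175)² + (+0.6325)² = 514.0606
Variance = 514.0606 / 11 = 46.7328
SE* = √46.7328

SE* = 6.836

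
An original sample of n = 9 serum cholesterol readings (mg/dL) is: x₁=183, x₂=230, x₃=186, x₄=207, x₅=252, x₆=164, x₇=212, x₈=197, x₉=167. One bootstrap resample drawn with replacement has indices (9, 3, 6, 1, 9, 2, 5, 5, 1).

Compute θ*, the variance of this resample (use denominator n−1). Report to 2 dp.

θ* = 1315.94

Resample values: 167, 186, 164, 183, 167, 230, 252, 252, 183.
Mean = 198.2222; sum of squared deviations = 10527.5556
s² = 10527.5556 / 8 = 1315.9444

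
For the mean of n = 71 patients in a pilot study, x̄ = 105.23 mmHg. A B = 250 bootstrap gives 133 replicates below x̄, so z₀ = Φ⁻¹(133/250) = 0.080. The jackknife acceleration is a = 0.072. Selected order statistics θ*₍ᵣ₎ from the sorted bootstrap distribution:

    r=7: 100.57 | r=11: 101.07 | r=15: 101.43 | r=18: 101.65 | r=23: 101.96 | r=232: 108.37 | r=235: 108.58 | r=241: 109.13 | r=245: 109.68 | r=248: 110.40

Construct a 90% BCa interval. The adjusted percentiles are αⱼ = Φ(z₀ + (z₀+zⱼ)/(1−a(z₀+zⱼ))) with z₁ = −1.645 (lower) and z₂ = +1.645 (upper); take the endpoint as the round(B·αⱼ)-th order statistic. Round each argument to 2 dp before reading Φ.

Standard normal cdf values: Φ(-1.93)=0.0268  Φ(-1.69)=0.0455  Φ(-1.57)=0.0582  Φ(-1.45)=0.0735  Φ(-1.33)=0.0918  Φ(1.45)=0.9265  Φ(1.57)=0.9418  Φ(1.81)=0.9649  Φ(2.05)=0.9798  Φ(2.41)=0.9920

(101.96, 109.68)

Lower: z₀ + z₁ = 0.080 + (-1.645) = -1.565; 1 − a(z₀+z₁) = 1 − (0.072)(-1.565) = 1.1127; argument = 0.080 + (-1.565)/1.1127 = -1.3265 → -1.33.
α₁ = Φ(-1.33) = 0.0918; rank = round(250 × 0.0918) = 23; θ*₍23₎ = 101.96.
Upper: z₀ + z₂ = 1.725; 1 − a(z₀+z₂) = 0.8758; argument = 2.0496 → 2.05; α₂ = 0.9798; rank = 245; θ*₍245₎ = 109.68.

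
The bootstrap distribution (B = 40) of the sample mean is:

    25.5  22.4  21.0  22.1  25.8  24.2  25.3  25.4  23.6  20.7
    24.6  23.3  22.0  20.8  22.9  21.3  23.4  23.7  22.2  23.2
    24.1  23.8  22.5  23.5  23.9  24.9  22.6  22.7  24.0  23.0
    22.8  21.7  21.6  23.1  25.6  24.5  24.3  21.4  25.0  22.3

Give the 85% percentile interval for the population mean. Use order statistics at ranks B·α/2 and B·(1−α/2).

(21.0, 25.4)

Sorted replicates: 20.7, 20.8, 21.0, 21.3, 21.4, 21.6, 21.7, 22.0, 22.1, 22.2, 22.3, 22.4, 22.5, 22.6, 22.7, 22.8, 22.9, 23.0, 23.1, 23.2, 23.3, 23.4, 23.5, 23.6, 23.7, 23.8, 23.9, 24.0, 24.1, 24.2, 24.3, 24.5, 24.6, 24.9, 25.0, 25.3, 25.4, 25.5, 25.6, 25.8
α = 0.15; lower rank = 40 × 0.075 = 3; upper rank = 40 × 0.925 = 37.
The 3rd smallest replicate is 21.0; the 37th is 25.4.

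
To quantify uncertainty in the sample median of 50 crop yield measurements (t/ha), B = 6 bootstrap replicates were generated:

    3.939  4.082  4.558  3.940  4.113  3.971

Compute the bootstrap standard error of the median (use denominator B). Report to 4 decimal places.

Bootstrap SE is the standard deviation of the 6 replicate medians.
Mean of replicates: (3.939 + 4.082 + 4.558 + 3.940 + 4.113 + 3.971) / 6 = 24.60300 / 6 = 4.10050
Sum of squared deviations: (−0.16150)² + (−0.01850)² + (+0.45750)² + (−0.16050)² + (+0.01250)² + (−0.12950)² = 0.27842
Variance = 0.27842 / 6 = 0.04640
SE* = √0.04640

SE* = 0.2154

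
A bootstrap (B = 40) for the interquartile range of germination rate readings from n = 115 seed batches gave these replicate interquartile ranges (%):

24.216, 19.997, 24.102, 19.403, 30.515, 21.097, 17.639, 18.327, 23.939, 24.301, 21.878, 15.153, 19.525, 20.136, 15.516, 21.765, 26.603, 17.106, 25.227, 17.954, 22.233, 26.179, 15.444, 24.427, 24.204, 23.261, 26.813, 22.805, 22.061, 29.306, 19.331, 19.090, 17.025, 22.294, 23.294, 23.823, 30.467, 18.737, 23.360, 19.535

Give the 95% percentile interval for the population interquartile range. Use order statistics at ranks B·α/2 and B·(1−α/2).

Sorted replicates: 15.153, 15.444, 15.516, 17.025, 17.106, 17.639, 17.954, 18.327, 18.737, 19.090, 19.331, 19.403, 19.525, 19.535, 19.997, 20.136, 21.097, 21.765, 21.878, 22.061, 22.233, 22.294, 22.805, 23.261, 23.294, 23.360, 23.823, 23.939, 24.102, 24.204, 24.216, 24.301, 24.427, 25.227, 26.179, 26.603, 26.813, 29.306, 30.467, 30.515
α = 0.05; lower rank = 40 × 0.025 = 1; upper rank = 40 × 0.975 = 39.
The 1st smallest replicate is 15.153; the 39th is 30.467.

(15.153, 30.467)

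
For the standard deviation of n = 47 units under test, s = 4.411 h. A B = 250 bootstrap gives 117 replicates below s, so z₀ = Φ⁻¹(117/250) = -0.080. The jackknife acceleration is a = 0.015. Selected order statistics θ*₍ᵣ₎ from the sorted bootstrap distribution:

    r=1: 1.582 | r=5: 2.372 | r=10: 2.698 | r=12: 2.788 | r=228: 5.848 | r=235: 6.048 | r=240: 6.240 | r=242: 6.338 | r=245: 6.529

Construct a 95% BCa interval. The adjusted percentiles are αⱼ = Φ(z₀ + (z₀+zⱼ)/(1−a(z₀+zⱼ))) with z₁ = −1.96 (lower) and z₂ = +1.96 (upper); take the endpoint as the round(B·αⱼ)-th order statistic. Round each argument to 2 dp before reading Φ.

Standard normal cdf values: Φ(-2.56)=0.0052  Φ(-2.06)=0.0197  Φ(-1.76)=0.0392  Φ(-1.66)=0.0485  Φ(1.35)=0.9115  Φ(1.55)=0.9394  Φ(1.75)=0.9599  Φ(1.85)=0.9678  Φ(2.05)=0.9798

Lower: z₀ + z₁ = -0.080 + (-1.960) = -2.040; 1 − a(z₀+z₁) = 1 − (0.015)(-2.040) = 1.0306; argument = -0.080 + (-2.040)/1.0306 = -2.0594 → -2.06.
α₁ = Φ(-2.06) = 0.0197; rank = round(250 × 0.0197) = 5; θ*₍5₎ = 2.372.
Upper: z₀ + z₂ = 1.880; 1 − a(z₀+z₂) = 0.9718; argument = 1.8546 → 1.85; α₂ = 0.9678; rank = 242; θ*₍242₎ = 6.338.

(2.372, 6.338)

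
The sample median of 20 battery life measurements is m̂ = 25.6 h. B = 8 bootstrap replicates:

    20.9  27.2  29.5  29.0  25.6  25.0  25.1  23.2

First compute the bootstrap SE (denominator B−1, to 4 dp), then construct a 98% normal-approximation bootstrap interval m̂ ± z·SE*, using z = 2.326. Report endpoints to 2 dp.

Mean of replicates = 25.6875; sum of squared deviations = 57.7288; SE* = √(57.7288/7) = 2.8718
Margin = 2.326 × 2.8718 = 6.680
Interval: 25.6 ± 6.680

(18.92, 32.28)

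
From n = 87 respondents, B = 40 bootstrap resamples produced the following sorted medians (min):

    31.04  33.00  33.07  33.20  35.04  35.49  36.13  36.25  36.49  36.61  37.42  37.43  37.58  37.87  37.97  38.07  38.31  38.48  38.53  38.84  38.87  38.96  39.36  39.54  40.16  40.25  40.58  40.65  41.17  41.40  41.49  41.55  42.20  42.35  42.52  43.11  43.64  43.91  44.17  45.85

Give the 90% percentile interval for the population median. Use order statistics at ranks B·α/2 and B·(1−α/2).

α = 0.10; lower rank = 40 × 0.050 = 2; upper rank = 40 × 0.950 = 38.
The 2nd smallest replicate is 33.00; the 38th is 43.91.

(33.00, 43.91)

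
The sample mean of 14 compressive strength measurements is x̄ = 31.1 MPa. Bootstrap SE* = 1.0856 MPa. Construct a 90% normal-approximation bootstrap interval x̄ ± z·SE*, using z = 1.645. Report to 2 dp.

Margin = 1.645 × 1.0856 = 1.786
Interval: 31.1 ± 1.786

(29.31, 32.89)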